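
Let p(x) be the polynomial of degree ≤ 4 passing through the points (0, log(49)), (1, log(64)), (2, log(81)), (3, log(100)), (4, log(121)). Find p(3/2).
-5*log(10)/16 - 5*log(7)/64 + 3*log(11)/64 + 45*log(2)/16 + 45*log(3)/16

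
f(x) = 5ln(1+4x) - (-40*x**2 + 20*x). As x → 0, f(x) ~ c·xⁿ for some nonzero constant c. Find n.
3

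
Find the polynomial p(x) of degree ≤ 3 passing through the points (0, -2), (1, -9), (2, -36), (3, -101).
-3*x**3 - x**2 - 3*x - 2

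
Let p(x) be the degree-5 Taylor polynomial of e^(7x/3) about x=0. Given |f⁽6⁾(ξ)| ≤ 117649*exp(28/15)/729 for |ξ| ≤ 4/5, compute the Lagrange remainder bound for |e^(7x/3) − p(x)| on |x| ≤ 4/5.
30118144*exp(28/15)/512578125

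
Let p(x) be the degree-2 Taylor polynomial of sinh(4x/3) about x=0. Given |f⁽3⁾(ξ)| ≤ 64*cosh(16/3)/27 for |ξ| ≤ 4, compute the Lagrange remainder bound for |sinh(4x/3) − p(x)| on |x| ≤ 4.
2048*cosh(16/3)/81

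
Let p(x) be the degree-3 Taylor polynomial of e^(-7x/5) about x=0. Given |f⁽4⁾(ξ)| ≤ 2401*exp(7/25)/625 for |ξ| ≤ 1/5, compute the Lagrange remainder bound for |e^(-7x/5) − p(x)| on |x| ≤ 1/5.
2401*exp(7/25)/9375000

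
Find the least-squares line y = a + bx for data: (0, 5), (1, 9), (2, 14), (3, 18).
a = 49/10, b = 22/5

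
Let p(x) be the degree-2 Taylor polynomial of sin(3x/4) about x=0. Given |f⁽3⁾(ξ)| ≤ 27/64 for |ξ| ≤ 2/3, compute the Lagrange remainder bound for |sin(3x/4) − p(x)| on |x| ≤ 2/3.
1/48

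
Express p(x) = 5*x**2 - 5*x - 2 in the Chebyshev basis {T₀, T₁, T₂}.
(1/2)T₀ + (-5)T₁ + (5/2)T₂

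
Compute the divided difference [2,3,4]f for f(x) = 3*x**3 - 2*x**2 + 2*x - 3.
25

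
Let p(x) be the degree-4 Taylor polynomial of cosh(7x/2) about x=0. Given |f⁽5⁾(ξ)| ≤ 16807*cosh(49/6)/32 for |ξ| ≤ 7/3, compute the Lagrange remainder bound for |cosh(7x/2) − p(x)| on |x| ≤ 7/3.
282475249*cosh(49/6)/933120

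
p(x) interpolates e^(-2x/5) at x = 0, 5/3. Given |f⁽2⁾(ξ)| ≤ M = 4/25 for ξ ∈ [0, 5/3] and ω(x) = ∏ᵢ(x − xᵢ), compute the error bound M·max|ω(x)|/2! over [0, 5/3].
1/18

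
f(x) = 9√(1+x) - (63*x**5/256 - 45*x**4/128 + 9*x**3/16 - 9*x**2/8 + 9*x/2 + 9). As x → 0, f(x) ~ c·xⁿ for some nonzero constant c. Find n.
6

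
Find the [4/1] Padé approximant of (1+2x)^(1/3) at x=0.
(16*x**4/243 - 64*x**3/405 + 8*x**2/15 + 32*x/15 + 1)/(22*x/15 + 1)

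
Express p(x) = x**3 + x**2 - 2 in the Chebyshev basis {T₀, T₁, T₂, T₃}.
(-3/2)T₀ + (3/4)T₁ + (1/2)T₂ + (1/4)T₃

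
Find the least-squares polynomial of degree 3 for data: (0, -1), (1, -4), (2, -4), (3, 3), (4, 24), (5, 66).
-47/42 + (-337/252)x + (-46/21)x² + (37/36)x³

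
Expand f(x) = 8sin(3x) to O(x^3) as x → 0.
24*x + O(x**3)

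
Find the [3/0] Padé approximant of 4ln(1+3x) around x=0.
6*x*(6*x**2 - 3*x + 2)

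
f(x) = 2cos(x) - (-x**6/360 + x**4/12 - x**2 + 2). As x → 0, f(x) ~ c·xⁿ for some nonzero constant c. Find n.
8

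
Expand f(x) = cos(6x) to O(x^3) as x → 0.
1 - 18*x**2 + O(x**3)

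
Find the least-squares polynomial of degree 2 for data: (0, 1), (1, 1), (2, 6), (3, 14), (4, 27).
33/35 + (-25/14)x + (29/14)x²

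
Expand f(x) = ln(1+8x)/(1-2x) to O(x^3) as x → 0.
8*x - 16*x**2 + O(x**3)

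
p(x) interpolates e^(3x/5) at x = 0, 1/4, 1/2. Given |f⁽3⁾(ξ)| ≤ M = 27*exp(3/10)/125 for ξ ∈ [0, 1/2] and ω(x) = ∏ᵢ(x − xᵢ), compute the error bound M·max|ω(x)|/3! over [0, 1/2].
sqrt(3)*exp(3/10)/8000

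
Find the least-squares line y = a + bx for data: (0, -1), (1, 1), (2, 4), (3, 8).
a = -3/2, b = 3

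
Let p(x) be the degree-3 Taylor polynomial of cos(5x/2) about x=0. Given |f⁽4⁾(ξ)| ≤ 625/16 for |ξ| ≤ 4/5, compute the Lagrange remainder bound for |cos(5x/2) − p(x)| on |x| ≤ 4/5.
2/3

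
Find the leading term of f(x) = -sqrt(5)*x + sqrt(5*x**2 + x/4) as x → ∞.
sqrt(5)/40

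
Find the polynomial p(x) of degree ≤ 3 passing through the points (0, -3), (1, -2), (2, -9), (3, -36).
-2*x**3 + 2*x**2 + x - 3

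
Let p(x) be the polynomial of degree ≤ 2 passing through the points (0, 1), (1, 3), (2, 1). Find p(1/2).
5/2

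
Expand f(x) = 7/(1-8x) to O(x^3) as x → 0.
7 + 56*x + 448*x**2 + O(x**3)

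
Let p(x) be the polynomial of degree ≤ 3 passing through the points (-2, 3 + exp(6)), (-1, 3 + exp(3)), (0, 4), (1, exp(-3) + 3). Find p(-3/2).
(1 + (43 + 15*exp(3) + 5*exp(6))*exp(3))*exp(-3)/16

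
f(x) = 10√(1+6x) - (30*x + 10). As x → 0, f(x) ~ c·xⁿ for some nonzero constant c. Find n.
2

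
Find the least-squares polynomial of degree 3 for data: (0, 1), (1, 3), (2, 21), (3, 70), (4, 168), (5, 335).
103/126 + (161/108)x + (-215/126)x² + (319/108)x³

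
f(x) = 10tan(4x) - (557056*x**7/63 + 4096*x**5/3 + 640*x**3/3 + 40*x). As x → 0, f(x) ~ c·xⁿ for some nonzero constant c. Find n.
9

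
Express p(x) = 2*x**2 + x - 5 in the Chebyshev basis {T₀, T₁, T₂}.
(-4)T₀ + T₁ + T₂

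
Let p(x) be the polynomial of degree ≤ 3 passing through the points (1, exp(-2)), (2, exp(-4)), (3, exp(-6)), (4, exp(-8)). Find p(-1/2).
(-189*exp(4) - 35 + 135*exp(2) + 105*exp(6))*exp(-8)/16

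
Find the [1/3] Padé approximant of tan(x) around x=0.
x/(1 - x**2/3)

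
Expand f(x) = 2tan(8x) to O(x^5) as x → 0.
16*x + 1024*x**3/3 + O(x**5)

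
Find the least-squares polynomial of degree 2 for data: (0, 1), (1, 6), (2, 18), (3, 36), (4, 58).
5/7 + (104/35)x + (20/7)x²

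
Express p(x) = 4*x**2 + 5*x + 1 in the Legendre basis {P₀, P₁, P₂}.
(7/3)P₀ + (5)P₁ + (8/3)P₂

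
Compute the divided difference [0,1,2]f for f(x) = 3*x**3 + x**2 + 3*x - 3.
10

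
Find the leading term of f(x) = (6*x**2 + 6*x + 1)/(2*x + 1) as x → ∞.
3*x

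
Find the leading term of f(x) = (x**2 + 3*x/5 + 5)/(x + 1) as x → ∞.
x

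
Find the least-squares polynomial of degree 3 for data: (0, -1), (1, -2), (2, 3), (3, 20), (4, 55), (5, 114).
-1 + (-2)x + x³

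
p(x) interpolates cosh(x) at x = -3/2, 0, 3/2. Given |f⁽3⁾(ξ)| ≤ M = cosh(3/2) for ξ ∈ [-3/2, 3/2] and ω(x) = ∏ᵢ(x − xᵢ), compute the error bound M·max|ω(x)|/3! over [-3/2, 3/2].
sqrt(3)*cosh(3/2)/8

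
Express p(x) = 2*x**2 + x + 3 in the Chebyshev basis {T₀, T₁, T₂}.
(4)T₀ + T₁ + T₂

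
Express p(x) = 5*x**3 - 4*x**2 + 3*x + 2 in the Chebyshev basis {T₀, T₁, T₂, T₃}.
(27/4)T₁ + (-2)T₂ + (5/4)T₃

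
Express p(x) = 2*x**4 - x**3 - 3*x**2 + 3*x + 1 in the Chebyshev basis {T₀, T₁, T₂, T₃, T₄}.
(1/4)T₀ + (9/4)T₁ + (-1/2)T₂ + (-1/4)T₃ + (1/4)T₄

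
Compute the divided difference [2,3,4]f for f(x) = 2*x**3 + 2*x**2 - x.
20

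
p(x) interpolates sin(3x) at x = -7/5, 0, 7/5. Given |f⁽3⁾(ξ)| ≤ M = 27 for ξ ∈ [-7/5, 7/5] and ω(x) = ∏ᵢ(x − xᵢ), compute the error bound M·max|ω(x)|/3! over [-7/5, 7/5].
343*sqrt(3)/125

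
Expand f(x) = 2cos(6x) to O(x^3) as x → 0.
2 - 36*x**2 + O(x**3)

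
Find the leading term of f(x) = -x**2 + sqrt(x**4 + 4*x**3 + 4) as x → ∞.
2*x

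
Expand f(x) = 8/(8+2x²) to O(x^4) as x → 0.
1 - x**2/4 + O(x**4)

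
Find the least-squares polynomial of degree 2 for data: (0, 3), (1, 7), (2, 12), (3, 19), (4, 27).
106/35 + (22/7)x + (5/7)x²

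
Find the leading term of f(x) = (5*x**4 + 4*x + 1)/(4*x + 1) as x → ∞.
5*x**3/4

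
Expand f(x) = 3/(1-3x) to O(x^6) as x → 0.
3 + 9*x + 27*x**2 + 81*x**3 + 243*x**4 + 729*x**5 + O(x**6)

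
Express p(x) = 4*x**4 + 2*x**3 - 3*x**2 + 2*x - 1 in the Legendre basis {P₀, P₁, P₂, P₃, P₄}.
(-6/5)P₀ + (16/5)P₁ + (2/7)P₂ + (4/5)P₃ + (32/35)P₄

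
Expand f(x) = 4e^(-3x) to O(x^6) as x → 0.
4 - 12*x + 18*x**2 - 18*x**3 + 27*x**4/2 - 81*x**5/10 + O(x**6)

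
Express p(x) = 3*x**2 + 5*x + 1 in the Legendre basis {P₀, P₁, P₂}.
(2)P₀ + (5)P₁ + (2)P₂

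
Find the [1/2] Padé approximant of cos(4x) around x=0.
1/(8*x**2 + 1)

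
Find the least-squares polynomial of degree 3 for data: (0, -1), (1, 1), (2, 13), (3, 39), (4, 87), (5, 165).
-73/63 + (146/189)x + (47/63)x² + (31/27)x³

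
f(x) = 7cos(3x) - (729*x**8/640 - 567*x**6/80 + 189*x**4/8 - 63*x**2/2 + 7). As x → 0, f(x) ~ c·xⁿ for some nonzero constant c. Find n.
10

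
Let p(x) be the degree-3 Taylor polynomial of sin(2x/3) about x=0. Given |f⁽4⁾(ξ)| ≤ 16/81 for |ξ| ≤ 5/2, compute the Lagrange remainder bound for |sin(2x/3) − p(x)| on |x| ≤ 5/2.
625/1944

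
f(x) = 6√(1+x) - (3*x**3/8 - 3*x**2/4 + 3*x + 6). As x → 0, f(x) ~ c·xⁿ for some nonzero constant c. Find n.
4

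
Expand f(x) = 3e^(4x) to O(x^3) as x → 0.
3 + 12*x + 24*x**2 + O(x**3)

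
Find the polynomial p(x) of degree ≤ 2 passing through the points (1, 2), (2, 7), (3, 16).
2*x**2 - x + 1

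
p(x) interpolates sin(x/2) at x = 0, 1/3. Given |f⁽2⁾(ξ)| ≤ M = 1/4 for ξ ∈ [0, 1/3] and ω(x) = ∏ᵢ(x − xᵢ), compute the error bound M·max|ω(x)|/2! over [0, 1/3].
1/288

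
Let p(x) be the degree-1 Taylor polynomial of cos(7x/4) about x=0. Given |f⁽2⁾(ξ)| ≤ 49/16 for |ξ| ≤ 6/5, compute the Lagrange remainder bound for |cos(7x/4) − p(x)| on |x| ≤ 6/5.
441/200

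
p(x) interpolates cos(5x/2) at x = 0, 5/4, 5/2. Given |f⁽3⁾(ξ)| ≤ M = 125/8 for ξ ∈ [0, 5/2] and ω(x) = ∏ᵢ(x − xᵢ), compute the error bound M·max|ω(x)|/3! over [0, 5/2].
15625*sqrt(3)/13824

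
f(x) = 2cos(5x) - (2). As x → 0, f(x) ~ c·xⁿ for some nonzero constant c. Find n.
2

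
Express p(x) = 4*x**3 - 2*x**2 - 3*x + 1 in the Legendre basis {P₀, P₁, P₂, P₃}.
(1/3)P₀ + (-3/5)P₁ + (-4/3)P₂ + (8/5)P₃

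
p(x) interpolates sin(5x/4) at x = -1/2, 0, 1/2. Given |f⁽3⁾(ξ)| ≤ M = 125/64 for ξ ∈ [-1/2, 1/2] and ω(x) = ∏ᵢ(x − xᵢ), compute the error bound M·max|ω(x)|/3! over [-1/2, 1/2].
125*sqrt(3)/13824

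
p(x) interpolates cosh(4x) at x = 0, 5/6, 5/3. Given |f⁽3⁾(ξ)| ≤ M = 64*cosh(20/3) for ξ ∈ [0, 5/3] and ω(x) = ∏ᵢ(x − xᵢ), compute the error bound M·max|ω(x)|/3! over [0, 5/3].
1000*sqrt(3)*cosh(20/3)/729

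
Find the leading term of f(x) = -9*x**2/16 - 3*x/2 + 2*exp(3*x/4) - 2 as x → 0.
9*x**3/64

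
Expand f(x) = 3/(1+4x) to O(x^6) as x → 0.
3 - 12*x + 48*x**2 - 192*x**3 + 768*x**4 - 3072*x**5 + O(x**6)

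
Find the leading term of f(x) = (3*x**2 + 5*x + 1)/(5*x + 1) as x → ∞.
3*x/5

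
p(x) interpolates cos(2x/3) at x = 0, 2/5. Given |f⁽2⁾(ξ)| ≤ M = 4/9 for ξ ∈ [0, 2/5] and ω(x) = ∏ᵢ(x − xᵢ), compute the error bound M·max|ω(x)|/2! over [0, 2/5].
2/225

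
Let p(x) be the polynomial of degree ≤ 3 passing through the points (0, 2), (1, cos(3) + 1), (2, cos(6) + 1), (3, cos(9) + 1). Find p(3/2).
9*cos(3)/16 - cos(9)/16 + 9*cos(6)/16 + 15/16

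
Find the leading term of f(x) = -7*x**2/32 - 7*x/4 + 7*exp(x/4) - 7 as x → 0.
7*x**3/384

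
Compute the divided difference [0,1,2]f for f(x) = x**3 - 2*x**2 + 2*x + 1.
1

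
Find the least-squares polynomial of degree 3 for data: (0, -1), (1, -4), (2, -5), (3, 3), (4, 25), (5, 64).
-6/7 + (-149/42)x + (-6/7)x² + (5/6)x³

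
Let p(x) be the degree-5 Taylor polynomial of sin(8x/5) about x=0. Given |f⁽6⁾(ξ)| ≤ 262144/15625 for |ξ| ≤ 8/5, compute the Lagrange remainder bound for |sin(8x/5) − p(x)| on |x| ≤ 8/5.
4294967296/10986328125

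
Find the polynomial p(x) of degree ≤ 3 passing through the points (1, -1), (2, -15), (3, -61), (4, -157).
-3*x**3 + 2*x**2 + x - 1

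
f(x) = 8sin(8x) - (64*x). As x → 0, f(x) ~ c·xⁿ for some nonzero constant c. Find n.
3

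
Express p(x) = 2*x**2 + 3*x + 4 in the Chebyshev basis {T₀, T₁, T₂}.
(5)T₀ + (3)T₁ + T₂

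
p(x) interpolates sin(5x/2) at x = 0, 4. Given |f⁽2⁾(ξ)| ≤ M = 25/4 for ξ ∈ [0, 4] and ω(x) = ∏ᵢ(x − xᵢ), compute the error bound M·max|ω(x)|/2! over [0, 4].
25/2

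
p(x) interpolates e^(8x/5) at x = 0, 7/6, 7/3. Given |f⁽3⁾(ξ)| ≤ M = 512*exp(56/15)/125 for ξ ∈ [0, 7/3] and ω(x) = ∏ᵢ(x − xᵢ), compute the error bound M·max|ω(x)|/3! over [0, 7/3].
21952*sqrt(3)*exp(56/15)/91125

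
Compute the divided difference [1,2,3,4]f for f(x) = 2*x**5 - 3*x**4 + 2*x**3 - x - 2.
102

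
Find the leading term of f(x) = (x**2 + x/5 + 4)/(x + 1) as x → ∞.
x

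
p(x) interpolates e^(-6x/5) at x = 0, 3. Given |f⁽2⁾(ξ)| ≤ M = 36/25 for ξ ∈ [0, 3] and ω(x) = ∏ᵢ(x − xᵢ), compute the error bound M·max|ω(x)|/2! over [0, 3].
81/50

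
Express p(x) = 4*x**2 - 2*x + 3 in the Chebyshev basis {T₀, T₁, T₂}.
(5)T₀ + (-2)T₁ + (2)T₂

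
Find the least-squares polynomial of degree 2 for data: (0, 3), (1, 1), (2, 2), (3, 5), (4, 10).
101/35 + (-97/35)x + (8/7)x²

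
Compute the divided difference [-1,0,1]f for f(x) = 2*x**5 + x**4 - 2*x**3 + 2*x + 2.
1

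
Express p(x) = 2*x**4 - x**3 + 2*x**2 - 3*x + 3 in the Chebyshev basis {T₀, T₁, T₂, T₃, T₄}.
(19/4)T₀ + (-15/4)T₁ + (2)T₂ + (-1/4)T₃ + (1/4)T₄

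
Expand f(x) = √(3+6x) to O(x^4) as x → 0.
sqrt(3) + sqrt(3)*x - sqrt(3)*x**2/2 + sqrt(3)*x**3/2 + O(x**4)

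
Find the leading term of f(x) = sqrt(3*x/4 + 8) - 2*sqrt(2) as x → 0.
3*sqrt(2)*x/32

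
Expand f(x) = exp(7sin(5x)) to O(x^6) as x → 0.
1 + 35*x + 1225*x**2/2 + 7000*x**3 + 459375*x**4/8 + 1045625*x**5/3 + O(x**6)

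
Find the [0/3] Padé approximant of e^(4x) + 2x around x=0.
1/(-392*x**3/3 + 28*x**2 - 6*x + 1)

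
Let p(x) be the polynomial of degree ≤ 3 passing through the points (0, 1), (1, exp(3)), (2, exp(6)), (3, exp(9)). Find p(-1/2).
-5*exp(9)/16 - 35*exp(3)/16 + 35/16 + 21*exp(6)/16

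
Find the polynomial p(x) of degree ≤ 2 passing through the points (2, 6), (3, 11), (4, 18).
x**2 + 2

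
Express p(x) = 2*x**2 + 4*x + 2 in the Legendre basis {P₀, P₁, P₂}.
(8/3)P₀ + (4)P₁ + (4/3)P₂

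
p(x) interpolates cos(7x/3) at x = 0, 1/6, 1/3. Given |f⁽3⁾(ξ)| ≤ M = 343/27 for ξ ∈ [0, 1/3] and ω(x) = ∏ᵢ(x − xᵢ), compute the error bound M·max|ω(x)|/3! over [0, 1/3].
343*sqrt(3)/157464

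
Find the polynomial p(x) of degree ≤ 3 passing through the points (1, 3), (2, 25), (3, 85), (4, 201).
3*x**3 + x**2 - 2*x + 1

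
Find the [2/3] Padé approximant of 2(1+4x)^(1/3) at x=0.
(112*x**2/9 + 32*x/3 + 2)/(-32*x**3/81 + 8*x**2/3 + 4*x + 1)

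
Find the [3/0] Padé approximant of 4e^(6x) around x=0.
144*x**3 + 72*x**2 + 24*x + 4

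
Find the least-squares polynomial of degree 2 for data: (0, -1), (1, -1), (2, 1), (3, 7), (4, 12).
-6/5 + (-3/5)x + x²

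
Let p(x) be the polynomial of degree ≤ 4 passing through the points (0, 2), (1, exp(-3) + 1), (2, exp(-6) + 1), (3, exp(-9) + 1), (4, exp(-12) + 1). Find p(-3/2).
(-2772*exp(9) - 1540*exp(3) + 315 + 2970*exp(6) + 1283*exp(12))*exp(-12)/128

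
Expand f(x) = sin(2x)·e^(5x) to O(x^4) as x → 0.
2*x + 10*x**2 + 71*x**3/3 + O(x**4)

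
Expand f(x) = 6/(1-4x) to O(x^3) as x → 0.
6 + 24*x + 96*x**2 + O(x**3)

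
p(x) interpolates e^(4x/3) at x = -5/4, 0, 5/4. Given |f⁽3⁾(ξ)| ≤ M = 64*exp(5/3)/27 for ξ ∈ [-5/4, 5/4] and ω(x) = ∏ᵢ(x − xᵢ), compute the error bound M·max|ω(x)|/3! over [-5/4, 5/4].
125*sqrt(3)*exp(5/3)/729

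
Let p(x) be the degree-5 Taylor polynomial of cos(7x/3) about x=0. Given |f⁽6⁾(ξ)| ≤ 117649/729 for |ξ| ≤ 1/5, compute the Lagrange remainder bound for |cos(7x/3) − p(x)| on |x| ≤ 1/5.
117649/8201250000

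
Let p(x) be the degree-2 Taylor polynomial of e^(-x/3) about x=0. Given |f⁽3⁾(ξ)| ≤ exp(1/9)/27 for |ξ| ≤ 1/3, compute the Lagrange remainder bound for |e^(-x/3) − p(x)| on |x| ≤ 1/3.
exp(1/9)/4374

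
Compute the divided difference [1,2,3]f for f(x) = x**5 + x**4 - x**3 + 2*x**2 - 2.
111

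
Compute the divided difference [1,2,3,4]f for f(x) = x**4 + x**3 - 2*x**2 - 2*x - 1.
11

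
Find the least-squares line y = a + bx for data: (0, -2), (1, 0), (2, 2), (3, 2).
a = -8/5, b = 7/5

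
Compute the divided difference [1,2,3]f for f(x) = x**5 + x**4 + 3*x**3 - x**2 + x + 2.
132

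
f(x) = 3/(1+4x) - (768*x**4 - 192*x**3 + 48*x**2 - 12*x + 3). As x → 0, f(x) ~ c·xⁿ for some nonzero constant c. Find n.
5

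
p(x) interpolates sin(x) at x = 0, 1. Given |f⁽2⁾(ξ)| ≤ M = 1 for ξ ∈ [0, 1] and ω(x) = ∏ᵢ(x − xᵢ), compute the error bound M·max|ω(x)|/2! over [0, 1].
1/8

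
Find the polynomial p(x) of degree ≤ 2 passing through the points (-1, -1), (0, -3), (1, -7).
-x**2 - 3*x - 3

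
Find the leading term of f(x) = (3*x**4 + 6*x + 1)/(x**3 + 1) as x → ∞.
3*x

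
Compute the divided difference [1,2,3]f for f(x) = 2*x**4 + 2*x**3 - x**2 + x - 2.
61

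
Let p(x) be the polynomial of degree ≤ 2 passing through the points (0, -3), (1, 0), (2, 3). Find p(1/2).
-3/2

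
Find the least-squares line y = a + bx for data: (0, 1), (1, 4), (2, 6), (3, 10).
a = 9/10, b = 29/10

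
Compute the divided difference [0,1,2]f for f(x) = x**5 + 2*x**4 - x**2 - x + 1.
28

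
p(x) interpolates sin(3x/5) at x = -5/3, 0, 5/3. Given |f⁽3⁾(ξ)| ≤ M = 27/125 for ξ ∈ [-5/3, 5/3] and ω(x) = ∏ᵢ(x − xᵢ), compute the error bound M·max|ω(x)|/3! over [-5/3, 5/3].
sqrt(3)/27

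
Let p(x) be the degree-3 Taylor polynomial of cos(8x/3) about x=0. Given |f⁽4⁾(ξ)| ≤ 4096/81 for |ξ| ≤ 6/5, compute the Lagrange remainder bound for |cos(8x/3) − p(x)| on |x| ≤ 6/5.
8192/1875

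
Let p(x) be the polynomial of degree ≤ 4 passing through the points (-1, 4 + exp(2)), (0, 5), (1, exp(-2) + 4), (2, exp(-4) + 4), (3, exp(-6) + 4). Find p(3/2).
(-5 + 60*exp(2) + 90*exp(4) + 3*(exp(2) + 164)*exp(6))*exp(-6)/128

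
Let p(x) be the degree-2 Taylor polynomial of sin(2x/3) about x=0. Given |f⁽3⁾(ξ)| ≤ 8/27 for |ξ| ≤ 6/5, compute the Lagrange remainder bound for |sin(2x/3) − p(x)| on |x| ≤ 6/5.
32/375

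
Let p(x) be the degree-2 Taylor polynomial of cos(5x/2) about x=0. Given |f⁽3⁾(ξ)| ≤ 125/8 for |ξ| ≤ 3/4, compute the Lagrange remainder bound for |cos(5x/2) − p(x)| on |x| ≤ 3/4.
1125/1024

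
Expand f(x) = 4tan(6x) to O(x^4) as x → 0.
24*x + 288*x**3 + O(x**4)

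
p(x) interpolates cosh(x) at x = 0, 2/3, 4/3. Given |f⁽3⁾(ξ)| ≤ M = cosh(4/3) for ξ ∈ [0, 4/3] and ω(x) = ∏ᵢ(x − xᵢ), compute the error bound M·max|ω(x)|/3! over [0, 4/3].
8*sqrt(3)*cosh(4/3)/729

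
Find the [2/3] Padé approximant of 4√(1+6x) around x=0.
(63*x**2 + 168*x/5 + 4)/(-27*x**3/20 + 81*x**2/20 + 27*x/5 + 1)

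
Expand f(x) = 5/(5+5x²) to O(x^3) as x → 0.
1 - x**2 + O(x**3)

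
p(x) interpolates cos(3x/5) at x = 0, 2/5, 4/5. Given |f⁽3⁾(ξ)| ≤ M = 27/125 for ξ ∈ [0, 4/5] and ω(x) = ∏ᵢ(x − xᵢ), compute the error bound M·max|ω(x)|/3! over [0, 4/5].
8*sqrt(3)/15625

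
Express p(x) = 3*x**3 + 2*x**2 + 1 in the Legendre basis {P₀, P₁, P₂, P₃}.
(5/3)P₀ + (9/5)P₁ + (4/3)P₂ + (6/5)P₃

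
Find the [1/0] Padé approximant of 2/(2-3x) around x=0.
3*x/2 + 1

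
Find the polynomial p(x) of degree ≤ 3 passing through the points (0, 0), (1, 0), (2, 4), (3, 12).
2*x**2 - 2*x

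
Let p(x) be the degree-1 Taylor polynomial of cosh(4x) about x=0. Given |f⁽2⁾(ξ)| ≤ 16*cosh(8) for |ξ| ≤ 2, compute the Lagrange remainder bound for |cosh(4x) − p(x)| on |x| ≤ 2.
32*cosh(8)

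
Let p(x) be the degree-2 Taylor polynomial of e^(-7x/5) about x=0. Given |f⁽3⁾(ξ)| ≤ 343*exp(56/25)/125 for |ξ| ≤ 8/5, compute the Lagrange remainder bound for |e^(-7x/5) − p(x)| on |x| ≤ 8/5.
87808*exp(56/25)/46875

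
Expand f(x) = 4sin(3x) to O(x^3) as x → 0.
12*x + O(x**3)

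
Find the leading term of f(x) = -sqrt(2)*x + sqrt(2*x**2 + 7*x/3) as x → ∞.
7*sqrt(2)/12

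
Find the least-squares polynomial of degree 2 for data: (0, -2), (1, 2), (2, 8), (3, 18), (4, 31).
-13/7 + (67/35)x + (11/7)x²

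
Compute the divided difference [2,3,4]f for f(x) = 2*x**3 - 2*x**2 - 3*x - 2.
16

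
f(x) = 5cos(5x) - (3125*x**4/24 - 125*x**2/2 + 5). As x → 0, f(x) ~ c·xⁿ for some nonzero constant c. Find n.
6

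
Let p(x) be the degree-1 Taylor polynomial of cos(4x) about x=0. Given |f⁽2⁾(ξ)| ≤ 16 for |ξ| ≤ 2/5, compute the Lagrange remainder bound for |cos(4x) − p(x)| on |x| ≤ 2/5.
32/25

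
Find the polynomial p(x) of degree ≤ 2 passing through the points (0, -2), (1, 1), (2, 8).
2*x**2 + x - 2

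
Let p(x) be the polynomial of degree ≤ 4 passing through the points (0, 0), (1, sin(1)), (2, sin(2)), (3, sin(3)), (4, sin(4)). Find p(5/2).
-5*sin(1)/32 - 5*sin(4)/128 + 15*sin(3)/32 + 45*sin(2)/64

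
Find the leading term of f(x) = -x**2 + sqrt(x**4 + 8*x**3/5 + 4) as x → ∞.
4*x/5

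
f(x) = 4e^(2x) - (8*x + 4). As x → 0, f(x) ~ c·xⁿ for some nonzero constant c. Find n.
2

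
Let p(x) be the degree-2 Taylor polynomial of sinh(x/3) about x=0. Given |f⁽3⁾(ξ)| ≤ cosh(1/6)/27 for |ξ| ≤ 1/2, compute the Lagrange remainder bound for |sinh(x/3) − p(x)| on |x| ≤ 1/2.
cosh(1/6)/1296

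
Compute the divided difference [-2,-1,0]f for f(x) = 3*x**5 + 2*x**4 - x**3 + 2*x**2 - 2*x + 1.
-26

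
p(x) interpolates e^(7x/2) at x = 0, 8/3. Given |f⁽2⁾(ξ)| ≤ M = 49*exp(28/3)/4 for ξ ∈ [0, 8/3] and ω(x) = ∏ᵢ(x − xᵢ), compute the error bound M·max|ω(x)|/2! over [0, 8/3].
98*exp(28/3)/9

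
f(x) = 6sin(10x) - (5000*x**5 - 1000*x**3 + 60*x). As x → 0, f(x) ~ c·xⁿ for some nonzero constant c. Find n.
7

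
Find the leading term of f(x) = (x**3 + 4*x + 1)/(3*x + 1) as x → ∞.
x**2/3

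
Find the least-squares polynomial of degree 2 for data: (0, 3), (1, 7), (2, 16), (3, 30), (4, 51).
111/35 + (53/70)x + (39/14)x²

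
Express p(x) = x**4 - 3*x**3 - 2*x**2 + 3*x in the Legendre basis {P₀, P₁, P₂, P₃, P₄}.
(-7/15)P₀ + (6/5)P₁ + (-16/21)P₂ + (-6/5)P₃ + (8/35)P₄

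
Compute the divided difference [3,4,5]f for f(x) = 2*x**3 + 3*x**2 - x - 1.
27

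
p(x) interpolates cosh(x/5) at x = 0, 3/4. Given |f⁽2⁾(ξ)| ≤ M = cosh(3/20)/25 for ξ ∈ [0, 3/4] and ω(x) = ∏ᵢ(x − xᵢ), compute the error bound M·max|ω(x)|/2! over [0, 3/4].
9*cosh(3/20)/3200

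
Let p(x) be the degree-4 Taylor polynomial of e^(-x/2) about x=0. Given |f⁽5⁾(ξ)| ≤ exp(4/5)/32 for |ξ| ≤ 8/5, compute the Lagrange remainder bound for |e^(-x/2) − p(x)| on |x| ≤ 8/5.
128*exp(4/5)/46875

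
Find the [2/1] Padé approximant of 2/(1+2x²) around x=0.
2 - 4*x**2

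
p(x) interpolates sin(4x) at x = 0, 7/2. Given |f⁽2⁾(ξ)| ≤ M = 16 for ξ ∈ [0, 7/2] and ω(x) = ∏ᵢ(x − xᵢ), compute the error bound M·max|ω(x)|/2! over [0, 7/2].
49/2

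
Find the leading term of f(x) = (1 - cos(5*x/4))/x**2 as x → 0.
25/32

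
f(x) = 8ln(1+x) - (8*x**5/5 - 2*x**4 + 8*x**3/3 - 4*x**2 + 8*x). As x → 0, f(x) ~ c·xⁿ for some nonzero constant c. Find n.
6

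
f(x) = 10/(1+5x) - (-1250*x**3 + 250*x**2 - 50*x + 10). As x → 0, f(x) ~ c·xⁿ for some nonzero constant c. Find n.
4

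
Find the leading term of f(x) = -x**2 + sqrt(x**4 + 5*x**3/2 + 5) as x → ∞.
5*x/4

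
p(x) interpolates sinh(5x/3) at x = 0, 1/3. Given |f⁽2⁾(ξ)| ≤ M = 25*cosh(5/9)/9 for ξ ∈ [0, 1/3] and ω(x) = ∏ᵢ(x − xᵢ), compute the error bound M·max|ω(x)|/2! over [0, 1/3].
25*cosh(5/9)/648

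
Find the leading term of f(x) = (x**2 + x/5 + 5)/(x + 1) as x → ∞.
x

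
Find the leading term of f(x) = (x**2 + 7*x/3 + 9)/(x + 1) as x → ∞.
x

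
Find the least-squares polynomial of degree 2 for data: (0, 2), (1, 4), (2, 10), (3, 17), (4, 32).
79/35 + (-29/70)x + (27/14)x²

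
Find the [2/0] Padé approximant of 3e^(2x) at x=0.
6*x**2 + 6*x + 3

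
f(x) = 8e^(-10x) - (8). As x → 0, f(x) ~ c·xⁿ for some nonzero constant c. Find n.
1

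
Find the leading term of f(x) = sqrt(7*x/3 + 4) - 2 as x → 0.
7*x/12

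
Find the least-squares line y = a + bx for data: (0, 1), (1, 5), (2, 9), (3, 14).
a = 4/5, b = 43/10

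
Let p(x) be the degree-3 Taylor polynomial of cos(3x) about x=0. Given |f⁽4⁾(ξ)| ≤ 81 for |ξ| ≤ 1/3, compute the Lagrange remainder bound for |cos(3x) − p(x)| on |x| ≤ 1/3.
1/24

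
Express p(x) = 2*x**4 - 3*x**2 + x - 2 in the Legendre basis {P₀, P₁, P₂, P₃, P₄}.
(-13/5)P₀ + P₁ + (-6/7)P₂ + (16/35)P₄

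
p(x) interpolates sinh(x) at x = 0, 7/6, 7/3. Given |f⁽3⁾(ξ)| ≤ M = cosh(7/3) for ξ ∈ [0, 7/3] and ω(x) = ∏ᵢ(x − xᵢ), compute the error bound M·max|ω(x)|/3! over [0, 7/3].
343*sqrt(3)*cosh(7/3)/5832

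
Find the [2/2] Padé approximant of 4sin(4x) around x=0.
16*x/(8*x**2/3 + 1)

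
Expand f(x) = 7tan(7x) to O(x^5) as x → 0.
49*x + 2401*x**3/3 + O(x**5)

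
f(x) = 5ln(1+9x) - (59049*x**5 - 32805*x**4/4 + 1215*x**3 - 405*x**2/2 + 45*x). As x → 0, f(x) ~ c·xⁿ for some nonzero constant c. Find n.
6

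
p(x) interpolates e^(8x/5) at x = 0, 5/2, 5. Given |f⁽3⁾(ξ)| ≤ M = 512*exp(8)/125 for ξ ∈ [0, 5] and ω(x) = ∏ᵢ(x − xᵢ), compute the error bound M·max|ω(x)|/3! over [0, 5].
64*sqrt(3)*exp(8)/27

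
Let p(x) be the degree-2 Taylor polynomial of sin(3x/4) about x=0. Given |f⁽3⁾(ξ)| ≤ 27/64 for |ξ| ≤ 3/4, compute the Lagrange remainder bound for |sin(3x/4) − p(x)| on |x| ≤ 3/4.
243/8192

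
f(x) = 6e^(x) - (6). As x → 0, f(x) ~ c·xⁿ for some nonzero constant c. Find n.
1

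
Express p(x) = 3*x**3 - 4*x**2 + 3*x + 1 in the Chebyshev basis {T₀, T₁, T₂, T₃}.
-T₀ + (21/4)T₁ + (-2)T₂ + (3/4)T₃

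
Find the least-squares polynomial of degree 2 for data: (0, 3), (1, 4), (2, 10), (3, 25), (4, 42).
20/7 + (-127/70)x + (41/14)x²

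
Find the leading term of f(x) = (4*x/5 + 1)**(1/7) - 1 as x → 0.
4*x/35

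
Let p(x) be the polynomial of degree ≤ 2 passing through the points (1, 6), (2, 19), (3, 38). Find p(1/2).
7/4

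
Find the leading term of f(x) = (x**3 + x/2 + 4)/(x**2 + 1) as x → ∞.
x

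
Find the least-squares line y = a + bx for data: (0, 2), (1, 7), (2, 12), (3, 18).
a = 9/5, b = 53/10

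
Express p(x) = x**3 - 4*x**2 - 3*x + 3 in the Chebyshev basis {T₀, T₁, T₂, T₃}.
T₀ + (-9/4)T₁ + (-2)T₂ + (1/4)T₃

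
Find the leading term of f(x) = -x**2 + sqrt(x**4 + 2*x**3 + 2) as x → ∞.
x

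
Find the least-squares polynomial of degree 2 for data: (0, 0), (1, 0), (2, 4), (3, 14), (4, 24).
-2/7 + (-43/35)x + (13/7)x²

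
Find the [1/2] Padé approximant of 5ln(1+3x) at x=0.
15*x/(-3*x**2/4 + 3*x/2 + 1)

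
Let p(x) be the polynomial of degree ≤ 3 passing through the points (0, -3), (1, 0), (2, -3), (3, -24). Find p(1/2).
-3/2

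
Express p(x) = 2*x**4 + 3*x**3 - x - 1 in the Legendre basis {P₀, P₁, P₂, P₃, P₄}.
(-3/5)P₀ + (4/5)P₁ + (8/7)P₂ + (6/5)P₃ + (16/35)P₄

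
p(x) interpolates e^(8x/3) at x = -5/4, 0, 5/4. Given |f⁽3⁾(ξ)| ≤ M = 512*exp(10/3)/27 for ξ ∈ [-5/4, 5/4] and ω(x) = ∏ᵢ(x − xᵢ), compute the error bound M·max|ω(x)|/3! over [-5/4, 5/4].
1000*sqrt(3)*exp(10/3)/729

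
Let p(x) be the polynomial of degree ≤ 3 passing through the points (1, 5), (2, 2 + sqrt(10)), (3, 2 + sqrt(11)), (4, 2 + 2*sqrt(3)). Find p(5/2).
-sqrt(3)/8 + 9*sqrt(10)/16 + 29/16 + 9*sqrt(11)/16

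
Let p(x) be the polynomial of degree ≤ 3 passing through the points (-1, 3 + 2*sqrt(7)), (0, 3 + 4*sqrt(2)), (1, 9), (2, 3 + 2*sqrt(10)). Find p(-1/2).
sqrt(10)/8 + 9/8 + 5*sqrt(7)/8 + 15*sqrt(2)/4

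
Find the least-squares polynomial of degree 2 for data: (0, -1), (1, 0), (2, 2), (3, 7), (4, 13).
-33/35 + (-3/14)x + (13/14)x²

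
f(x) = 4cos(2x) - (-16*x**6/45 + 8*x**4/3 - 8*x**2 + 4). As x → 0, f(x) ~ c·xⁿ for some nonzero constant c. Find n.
8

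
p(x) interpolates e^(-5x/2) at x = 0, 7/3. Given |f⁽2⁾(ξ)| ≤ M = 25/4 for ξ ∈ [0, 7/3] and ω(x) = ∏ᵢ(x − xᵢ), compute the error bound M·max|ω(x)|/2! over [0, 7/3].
1225/288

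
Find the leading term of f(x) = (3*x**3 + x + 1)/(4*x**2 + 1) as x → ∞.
3*x/4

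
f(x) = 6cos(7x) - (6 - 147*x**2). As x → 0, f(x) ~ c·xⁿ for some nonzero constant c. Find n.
4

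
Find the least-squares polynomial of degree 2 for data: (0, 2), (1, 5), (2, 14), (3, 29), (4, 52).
76/35 + (-26/35)x + (23/7)x²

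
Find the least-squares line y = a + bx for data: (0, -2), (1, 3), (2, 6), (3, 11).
a = -9/5, b = 21/5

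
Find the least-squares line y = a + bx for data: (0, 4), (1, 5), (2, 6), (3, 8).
a = 19/5, b = 13/10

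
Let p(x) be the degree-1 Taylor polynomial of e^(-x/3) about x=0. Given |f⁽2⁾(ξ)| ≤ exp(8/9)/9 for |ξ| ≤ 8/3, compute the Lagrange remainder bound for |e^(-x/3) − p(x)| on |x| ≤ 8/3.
32*exp(8/9)/81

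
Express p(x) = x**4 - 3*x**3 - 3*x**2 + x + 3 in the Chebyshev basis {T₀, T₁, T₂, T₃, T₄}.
(15/8)T₀ + (-5/4)T₁ - T₂ + (-3/4)T₃ + (1/8)T₄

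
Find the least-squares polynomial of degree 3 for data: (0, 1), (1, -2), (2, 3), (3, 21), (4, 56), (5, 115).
17/18 + (-3743/756)x + (325/252)x² + (23/27)x³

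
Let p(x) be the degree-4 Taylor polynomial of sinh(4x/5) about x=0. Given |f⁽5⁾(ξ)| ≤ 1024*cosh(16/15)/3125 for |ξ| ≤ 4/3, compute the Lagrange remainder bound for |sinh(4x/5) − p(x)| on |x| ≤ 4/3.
131072*cosh(16/15)/11390625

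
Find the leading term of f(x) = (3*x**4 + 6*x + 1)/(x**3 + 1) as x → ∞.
3*x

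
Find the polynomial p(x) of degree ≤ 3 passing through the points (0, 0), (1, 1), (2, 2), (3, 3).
x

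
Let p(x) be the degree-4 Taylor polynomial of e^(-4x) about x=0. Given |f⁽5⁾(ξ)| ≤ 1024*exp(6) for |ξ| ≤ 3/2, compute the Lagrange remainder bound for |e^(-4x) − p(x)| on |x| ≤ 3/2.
324*exp(6)/5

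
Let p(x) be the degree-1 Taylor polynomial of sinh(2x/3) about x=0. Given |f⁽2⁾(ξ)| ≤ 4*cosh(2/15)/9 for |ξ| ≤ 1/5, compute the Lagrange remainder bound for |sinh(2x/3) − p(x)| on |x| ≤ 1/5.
2*cosh(2/15)/225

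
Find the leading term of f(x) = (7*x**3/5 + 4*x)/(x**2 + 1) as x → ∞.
7*x/5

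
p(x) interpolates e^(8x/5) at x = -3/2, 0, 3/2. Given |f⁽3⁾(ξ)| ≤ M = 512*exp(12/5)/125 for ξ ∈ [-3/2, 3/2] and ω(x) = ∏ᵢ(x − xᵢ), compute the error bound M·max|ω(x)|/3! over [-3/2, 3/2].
64*sqrt(3)*exp(12/5)/125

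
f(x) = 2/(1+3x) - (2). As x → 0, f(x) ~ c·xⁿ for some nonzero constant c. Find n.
1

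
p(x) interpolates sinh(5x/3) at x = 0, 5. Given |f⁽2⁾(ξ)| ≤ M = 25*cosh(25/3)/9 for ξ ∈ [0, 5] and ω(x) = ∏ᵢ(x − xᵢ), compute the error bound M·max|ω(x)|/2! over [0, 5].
625*cosh(25/3)/72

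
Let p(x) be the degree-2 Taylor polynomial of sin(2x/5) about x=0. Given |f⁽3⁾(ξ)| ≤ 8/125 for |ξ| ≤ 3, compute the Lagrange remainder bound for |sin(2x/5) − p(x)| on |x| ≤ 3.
36/125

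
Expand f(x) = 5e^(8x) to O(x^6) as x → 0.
5 + 40*x + 160*x**2 + 1280*x**3/3 + 2560*x**4/3 + 4096*x**5/3 + O(x**6)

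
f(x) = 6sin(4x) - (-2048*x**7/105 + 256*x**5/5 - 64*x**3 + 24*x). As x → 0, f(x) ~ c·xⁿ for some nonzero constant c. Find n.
9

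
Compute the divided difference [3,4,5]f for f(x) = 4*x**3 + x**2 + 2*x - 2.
49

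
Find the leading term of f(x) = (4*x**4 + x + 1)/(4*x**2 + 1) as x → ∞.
x**2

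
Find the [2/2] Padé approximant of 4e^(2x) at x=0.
(4*x**2/3 + 4*x + 4)/(x**2/3 - x + 1)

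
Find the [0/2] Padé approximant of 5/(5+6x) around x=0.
1/(6*x/5 + 1)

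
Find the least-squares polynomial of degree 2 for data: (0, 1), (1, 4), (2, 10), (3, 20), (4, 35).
6/5 + (2/5)x + (2)x²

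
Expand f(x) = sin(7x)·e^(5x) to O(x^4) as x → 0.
7*x + 35*x**2 + 91*x**3/3 + O(x**4)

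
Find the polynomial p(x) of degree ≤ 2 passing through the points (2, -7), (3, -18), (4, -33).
-2*x**2 - x + 3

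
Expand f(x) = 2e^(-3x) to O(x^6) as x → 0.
2 - 6*x + 9*x**2 - 9*x**3 + 27*x**4/4 - 81*x**5/20 + O(x**6)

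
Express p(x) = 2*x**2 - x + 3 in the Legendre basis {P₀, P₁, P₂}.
(11/3)P₀ - P₁ + (4/3)P₂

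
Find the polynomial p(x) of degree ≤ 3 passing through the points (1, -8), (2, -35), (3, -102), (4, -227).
-3*x**3 - 2*x**2 - 3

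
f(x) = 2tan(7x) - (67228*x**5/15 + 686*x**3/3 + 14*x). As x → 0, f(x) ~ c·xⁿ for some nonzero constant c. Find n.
7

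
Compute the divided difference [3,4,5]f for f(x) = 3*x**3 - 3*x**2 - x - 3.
33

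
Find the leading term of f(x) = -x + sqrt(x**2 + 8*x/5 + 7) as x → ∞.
4/5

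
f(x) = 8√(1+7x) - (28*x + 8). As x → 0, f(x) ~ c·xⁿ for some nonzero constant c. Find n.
2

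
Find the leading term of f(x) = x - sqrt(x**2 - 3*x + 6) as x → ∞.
3/2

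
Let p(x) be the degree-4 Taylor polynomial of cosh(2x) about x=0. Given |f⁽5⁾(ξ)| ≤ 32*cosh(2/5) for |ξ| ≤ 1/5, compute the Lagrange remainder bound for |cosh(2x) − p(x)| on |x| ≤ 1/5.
4*cosh(2/5)/46875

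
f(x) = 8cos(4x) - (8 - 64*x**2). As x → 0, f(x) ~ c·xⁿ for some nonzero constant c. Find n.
4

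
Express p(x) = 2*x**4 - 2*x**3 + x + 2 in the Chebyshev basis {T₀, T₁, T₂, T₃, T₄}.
(11/4)T₀ + (-1/2)T₁ + T₂ + (-1/2)T₃ + (1/4)T₄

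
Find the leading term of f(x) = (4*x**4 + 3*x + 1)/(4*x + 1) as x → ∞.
x**3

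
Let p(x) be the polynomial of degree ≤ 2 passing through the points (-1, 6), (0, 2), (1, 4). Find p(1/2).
9/4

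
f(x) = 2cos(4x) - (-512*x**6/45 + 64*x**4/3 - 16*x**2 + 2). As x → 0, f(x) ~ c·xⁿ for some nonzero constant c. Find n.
8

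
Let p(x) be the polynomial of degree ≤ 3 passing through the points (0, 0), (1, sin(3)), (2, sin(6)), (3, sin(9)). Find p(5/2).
15*sin(6)/16 - 5*sin(3)/16 + 5*sin(9)/16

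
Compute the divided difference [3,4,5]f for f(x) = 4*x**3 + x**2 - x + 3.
49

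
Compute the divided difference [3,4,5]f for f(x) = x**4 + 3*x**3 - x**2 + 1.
132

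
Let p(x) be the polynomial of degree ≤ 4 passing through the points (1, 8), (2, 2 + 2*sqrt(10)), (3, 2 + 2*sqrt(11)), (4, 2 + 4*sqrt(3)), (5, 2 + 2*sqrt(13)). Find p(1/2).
-105*sqrt(10)/16 - 45*sqrt(3)/8 + 35*sqrt(13)/64 + 1073/64 + 189*sqrt(11)/32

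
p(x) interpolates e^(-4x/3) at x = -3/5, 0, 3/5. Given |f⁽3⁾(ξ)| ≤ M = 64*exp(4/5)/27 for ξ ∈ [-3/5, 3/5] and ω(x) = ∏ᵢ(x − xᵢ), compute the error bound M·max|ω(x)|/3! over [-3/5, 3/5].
64*sqrt(3)*exp(4/5)/3375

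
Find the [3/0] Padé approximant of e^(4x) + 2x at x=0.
32*x**3/3 + 8*x**2 + 6*x + 1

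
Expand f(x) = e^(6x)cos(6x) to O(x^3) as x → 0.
1 + 6*x + O(x**3)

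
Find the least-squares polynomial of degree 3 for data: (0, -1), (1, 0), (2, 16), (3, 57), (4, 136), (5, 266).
-47/42 + (-337/252)x + (17/21)x² + (73/36)x³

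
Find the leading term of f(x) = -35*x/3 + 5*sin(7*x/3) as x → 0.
-1715*x**3/162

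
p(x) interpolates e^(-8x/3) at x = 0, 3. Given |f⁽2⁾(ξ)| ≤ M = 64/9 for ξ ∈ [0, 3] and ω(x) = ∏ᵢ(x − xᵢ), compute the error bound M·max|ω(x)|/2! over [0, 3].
8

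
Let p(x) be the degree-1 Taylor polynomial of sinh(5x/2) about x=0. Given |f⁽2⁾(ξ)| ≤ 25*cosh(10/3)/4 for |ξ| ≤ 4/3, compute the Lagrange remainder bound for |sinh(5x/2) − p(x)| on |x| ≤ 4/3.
50*cosh(10/3)/9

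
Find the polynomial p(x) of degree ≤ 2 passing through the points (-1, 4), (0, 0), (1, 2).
3*x**2 - x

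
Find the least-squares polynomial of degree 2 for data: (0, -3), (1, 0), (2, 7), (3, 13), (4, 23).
-22/7 + (39/14)x + (13/14)x²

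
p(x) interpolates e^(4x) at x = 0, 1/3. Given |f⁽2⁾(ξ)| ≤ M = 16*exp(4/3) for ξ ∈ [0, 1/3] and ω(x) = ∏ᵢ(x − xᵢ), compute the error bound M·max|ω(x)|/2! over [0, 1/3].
2*exp(4/3)/9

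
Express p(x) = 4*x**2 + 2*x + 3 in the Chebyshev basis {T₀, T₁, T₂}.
(5)T₀ + (2)T₁ + (2)T₂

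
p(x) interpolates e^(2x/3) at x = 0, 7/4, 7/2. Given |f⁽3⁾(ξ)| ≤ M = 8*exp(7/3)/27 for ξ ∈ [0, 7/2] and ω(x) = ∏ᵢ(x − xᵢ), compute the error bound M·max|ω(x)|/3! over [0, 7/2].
343*sqrt(3)*exp(7/3)/5832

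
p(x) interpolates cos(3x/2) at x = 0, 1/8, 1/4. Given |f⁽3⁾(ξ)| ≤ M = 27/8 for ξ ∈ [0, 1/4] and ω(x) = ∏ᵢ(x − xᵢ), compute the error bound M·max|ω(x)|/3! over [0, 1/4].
sqrt(3)/4096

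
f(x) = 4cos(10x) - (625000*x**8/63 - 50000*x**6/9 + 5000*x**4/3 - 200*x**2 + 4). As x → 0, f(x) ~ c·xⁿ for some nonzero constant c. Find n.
10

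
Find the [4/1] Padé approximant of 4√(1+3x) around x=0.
(243*x**4/160 - 27*x**3/10 + 81*x**2/10 + 72*x/5 + 4)/(21*x/10 + 1)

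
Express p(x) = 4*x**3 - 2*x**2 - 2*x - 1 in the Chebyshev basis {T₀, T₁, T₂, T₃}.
(-2)T₀ + T₁ - T₂ + T₃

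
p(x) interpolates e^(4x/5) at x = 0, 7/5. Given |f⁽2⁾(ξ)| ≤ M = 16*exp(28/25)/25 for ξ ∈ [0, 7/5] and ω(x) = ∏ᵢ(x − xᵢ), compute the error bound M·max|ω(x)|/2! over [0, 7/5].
98*exp(28/25)/625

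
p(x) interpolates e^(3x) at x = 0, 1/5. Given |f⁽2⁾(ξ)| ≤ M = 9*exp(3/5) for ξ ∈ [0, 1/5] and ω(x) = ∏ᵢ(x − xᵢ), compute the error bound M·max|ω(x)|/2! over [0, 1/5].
9*exp(3/5)/200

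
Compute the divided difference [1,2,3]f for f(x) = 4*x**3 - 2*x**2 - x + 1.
22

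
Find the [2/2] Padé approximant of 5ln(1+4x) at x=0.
20*x*(2*x + 1)/(8*x**2/3 + 4*x + 1)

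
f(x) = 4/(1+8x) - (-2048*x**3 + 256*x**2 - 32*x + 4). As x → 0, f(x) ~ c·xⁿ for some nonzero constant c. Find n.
4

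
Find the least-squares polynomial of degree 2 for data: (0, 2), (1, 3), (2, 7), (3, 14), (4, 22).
64/35 + (17/70)x + (17/14)x²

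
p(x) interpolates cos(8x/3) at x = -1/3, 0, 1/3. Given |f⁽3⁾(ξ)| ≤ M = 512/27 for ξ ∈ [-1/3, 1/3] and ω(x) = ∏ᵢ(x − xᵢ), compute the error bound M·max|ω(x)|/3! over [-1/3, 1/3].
512*sqrt(3)/19683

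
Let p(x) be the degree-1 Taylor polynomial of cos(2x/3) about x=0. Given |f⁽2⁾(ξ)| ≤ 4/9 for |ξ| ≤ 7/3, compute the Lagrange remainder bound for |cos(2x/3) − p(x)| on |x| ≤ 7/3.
98/81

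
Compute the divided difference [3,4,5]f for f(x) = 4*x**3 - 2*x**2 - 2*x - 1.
46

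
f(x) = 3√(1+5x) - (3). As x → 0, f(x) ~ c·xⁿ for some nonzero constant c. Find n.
1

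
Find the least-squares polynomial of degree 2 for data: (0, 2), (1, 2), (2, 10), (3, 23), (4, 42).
61/35 + (-153/70)x + (43/14)x²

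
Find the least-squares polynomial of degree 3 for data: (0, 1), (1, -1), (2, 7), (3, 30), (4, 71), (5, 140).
6/7 + (-89/21)x + (51/28)x² + (11/12)x³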